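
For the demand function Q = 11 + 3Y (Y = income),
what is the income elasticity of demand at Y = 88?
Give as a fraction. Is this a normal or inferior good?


dQ/dY = 3
At Y = 88: Q = 11 + 3*88 = 275
Ey = (dQ/dY)(Y/Q) = 3 * 88 / 275 = 24/25
Since Ey > 0, this is a normal good.

24/25 (normal good)


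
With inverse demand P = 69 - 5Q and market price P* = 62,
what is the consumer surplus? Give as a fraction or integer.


Maximum willingness to pay (at Q=0): P_max = 69
Quantity demanded at P* = 62:
Q* = (69 - 62)/5 = 7/5
CS = (1/2) * Q* * (P_max - P*)
CS = (1/2) * 7/5 * (69 - 62)
CS = (1/2) * 7/5 * 7 = 49/10

49/10


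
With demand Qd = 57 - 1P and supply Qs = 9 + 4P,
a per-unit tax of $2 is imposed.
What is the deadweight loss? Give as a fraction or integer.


Pre-tax equilibrium quantity: Q* = 237/5
Post-tax equilibrium quantity: Q_tax = 229/5
Reduction in quantity: Q* - Q_tax = 8/5
DWL = (1/2) * tax * (Q* - Q_tax)
DWL = (1/2) * 2 * 8/5 = 8/5

8/5


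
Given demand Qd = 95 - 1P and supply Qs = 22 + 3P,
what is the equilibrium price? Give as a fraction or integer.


At equilibrium, Qd = Qs.
95 - 1P = 22 + 3P
95 - 22 = 1P + 3P
73 = 4P
P* = 73/4 = 73/4

73/4


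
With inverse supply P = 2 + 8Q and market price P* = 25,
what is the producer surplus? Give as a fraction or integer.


Minimum supply price (at Q=0): P_min = 2
Quantity supplied at P* = 25:
Q* = (25 - 2)/8 = 23/8
PS = (1/2) * Q* * (P* - P_min)
PS = (1/2) * 23/8 * (25 - 2)
PS = (1/2) * 23/8 * 23 = 529/16

529/16


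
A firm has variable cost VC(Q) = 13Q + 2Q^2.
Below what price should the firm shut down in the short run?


AVC(Q) = VC(Q)/Q = 13 + 2Q
AVC is increasing in Q, so minimum AVC is at Q -> 0+.
Min AVC = 13
The firm should shut down if P < 13.

13


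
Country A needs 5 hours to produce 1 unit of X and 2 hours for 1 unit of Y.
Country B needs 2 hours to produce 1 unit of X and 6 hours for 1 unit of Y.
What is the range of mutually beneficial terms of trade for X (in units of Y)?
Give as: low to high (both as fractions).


Opportunity cost of X for Country A = hours_X / hours_Y = 5/2 = 5/2 units of Y
Opportunity cost of X for Country B = hours_X / hours_Y = 2/6 = 1/3 units of Y
Terms of trade must be between the two opportunity costs.
Range: 1/3 to 5/2

1/3 to 5/2


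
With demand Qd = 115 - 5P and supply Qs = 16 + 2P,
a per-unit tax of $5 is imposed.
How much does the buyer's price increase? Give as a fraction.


With a per-unit tax, the buyer's price increase depends on relative slopes.
Supply slope: d = 2, Demand slope: b = 5
Buyer's price increase = d * tax / (b + d)
= 2 * 5 / (5 + 2)
= 10 / 7 = 10/7

10/7


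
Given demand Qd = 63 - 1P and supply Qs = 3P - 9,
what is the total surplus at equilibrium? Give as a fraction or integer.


Find equilibrium: 63 - 1P = 3P - 9
63 + 9 = 4P
P* = 72/4 = 18
Q* = 3*18 - 9 = 45
Inverse demand: P = 63 - Q/1, so P_max = 63
Inverse supply: P = 3 + Q/3, so P_min = 3
CS = (1/2) * 45 * (63 - 18) = 2025/2
PS = (1/2) * 45 * (18 - 3) = 675/2
TS = CS + PS = 2025/2 + 675/2 = 1350

1350


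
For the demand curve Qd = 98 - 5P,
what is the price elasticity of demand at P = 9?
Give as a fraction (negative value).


dQ/dP = -5
At P = 9: Q = 98 - 5*9 = 53
E = (dQ/dP)(P/Q) = (-5)(9/53) = -45/53

-45/53


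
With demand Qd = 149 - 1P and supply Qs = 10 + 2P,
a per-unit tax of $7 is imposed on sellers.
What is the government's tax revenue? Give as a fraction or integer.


With tax on sellers, new supply: Qs' = 10 + 2(P - 7)
= 2P - 4
New equilibrium quantity:
Q_new = 98
Tax revenue = tax * Q_new = 7 * 98 = 686

686


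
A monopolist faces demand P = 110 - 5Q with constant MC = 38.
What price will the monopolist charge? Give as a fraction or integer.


MR = 110 - 10Q
Set MR = MC: 110 - 10Q = 38
Q* = 36/5
Substitute into demand:
P* = 110 - 5*36/5 = 74

74


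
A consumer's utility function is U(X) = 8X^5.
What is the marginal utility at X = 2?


MU = dU/dX = 8*5*X^(5-1)
MU = 40*X^4
At X = 2:
MU = 40 * 2^4
MU = 40 * 16 = 640

640


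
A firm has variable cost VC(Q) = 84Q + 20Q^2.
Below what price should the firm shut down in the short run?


AVC(Q) = VC(Q)/Q = 84 + 20Q
AVC is increasing in Q, so minimum AVC is at Q -> 0+.
Min AVC = 84
The firm should shut down if P < 84.

84


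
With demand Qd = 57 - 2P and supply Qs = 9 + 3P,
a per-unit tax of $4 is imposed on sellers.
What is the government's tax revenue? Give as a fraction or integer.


With tax on sellers, new supply: Qs' = 9 + 3(P - 4)
= 3P - 3
New equilibrium quantity:
Q_new = 33
Tax revenue = tax * Q_new = 4 * 33 = 132

132


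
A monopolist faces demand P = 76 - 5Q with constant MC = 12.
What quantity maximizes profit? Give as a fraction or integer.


TR = P*Q = (76 - 5Q)Q = 76Q - 5Q^2
MR = dTR/dQ = 76 - 10Q
Set MR = MC:
76 - 10Q = 12
64 = 10Q
Q* = 64/10 = 32/5

32/5


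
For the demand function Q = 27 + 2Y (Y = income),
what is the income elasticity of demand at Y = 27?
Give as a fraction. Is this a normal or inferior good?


dQ/dY = 2
At Y = 27: Q = 27 + 2*27 = 81
Ey = (dQ/dY)(Y/Q) = 2 * 27 / 81 = 2/3
Since Ey > 0, this is a normal good.

2/3 (normal good)


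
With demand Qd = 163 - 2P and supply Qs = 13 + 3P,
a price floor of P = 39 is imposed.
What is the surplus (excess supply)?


At P = 39:
Qd = 163 - 2*39 = 85
Qs = 13 + 3*39 = 130
Surplus = Qs - Qd = 130 - 85 = 45

45


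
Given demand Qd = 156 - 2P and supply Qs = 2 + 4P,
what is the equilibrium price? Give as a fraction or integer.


At equilibrium, Qd = Qs.
156 - 2P = 2 + 4P
156 - 2 = 2P + 4P
154 = 6P
P* = 154/6 = 77/3

77/3


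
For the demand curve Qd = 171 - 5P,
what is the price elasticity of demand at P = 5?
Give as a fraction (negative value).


dQ/dP = -5
At P = 5: Q = 171 - 5*5 = 146
E = (dQ/dP)(P/Q) = (-5)(5/146) = -25/146

-25/146


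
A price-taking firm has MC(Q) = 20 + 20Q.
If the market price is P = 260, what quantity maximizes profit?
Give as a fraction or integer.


In perfect competition, profit is maximized where P = MC.
260 = 20 + 20Q
240 = 20Q
Q* = 240/20 = 12

12


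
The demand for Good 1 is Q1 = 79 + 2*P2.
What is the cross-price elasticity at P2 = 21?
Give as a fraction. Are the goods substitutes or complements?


dQ1/dP2 = 2
At P2 = 21: Q1 = 79 + 2*21 = 121
Exy = (dQ1/dP2)(P2/Q1) = 2 * 21 / 121 = 42/121
Since Exy > 0, the goods are substitutes.

42/121 (substitutes)


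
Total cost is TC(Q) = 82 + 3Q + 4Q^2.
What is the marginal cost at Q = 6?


MC = dTC/dQ = 3 + 2*4*Q
At Q = 6:
MC = 3 + 8*6
MC = 3 + 48 = 51

51


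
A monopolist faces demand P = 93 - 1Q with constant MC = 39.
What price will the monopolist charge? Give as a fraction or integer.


MR = 93 - 2Q
Set MR = MC: 93 - 2Q = 39
Q* = 27
Substitute into demand:
P* = 93 - 1*27 = 66

66


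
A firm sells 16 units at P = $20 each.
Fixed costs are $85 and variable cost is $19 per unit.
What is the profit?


Total Revenue = P * Q = 20 * 16 = $320
Total Cost = FC + VC*Q = 85 + 19*16 = $389
Profit = TR - TC = 320 - 389 = $-69

$-69


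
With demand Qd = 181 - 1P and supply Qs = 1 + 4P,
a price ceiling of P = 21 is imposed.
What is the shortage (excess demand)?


At P = 21:
Qd = 181 - 1*21 = 160
Qs = 1 + 4*21 = 85
Shortage = Qd - Qs = 160 - 85 = 75

75


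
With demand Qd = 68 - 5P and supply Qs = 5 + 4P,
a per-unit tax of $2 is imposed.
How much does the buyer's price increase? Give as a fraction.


With a per-unit tax, the buyer's price increase depends on relative slopes.
Supply slope: d = 4, Demand slope: b = 5
Buyer's price increase = d * tax / (b + d)
= 4 * 2 / (5 + 4)
= 8 / 9 = 8/9

8/9


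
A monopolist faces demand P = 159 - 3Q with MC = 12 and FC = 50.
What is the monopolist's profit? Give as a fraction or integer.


MR = MC: 159 - 6Q = 12
Q* = 49/2
P* = 159 - 3*49/2 = 171/2
Profit = (P* - MC)*Q* - FC
= (171/2 - 12)*49/2 - 50
= 147/2*49/2 - 50
= 7203/4 - 50 = 7003/4

7003/4


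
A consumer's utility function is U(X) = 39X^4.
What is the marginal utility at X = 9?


MU = dU/dX = 39*4*X^(4-1)
MU = 156*X^3
At X = 9:
MU = 156 * 9^3
MU = 156 * 729 = 113724

113724


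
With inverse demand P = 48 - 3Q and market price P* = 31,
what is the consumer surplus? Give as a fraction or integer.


Maximum willingness to pay (at Q=0): P_max = 48
Quantity demanded at P* = 31:
Q* = (48 - 31)/3 = 17/3
CS = (1/2) * Q* * (P_max - P*)
CS = (1/2) * 17/3 * (48 - 31)
CS = (1/2) * 17/3 * 17 = 289/6

289/6


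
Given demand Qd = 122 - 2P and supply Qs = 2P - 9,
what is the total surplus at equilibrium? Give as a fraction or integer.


Find equilibrium: 122 - 2P = 2P - 9
122 + 9 = 4P
P* = 131/4 = 131/4
Q* = 2*131/4 - 9 = 113/2
Inverse demand: P = 61 - Q/2, so P_max = 61
Inverse supply: P = 9/2 + Q/2, so P_min = 9/2
CS = (1/2) * 113/2 * (61 - 131/4) = 12769/16
PS = (1/2) * 113/2 * (131/4 - 9/2) = 12769/16
TS = CS + PS = 12769/16 + 12769/16 = 12769/8

12769/8


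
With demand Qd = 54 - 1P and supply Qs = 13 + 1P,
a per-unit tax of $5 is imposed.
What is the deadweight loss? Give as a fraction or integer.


Pre-tax equilibrium quantity: Q* = 67/2
Post-tax equilibrium quantity: Q_tax = 31
Reduction in quantity: Q* - Q_tax = 5/2
DWL = (1/2) * tax * (Q* - Q_tax)
DWL = (1/2) * 5 * 5/2 = 25/4

25/4


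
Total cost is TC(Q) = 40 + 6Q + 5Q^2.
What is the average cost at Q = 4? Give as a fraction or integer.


TC(4) = 40 + 6*4 + 5*4^2
TC(4) = 40 + 24 + 80 = 144
AC = TC/Q = 144/4 = 36

36


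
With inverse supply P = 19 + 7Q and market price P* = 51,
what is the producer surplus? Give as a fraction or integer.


Minimum supply price (at Q=0): P_min = 19
Quantity supplied at P* = 51:
Q* = (51 - 19)/7 = 32/7
PS = (1/2) * Q* * (P* - P_min)
PS = (1/2) * 32/7 * (51 - 19)
PS = (1/2) * 32/7 * 32 = 512/7

512/7


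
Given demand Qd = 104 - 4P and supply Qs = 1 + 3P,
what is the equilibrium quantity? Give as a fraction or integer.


First find equilibrium price:
104 - 4P = 1 + 3P
P* = 103/7 = 103/7
Then substitute into demand:
Q* = 104 - 4 * 103/7 = 316/7

316/7


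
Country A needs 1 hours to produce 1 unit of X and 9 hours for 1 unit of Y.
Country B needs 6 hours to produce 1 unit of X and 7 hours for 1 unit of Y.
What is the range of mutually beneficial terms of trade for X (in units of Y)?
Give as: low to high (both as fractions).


Opportunity cost of X for Country A = hours_X / hours_Y = 1/9 = 1/9 units of Y
Opportunity cost of X for Country B = hours_X / hours_Y = 6/7 = 6/7 units of Y
Terms of trade must be between the two opportunity costs.
Range: 1/9 to 6/7

1/9 to 6/7


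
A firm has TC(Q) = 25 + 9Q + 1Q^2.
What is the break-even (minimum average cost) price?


AC(Q) = 25/Q + 9 + 1Q
To minimize: dAC/dQ = -25/Q^2 + 1 = 0
Q^2 = 25/1 = 25
Q* = 5
Min AC = 25/5 + 9 + 1*5
Min AC = 5 + 9 + 5 = 19

19


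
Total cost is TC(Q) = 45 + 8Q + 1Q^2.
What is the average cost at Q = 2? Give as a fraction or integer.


TC(2) = 45 + 8*2 + 1*2^2
TC(2) = 45 + 16 + 4 = 65
AC = TC/Q = 65/2 = 65/2

65/2


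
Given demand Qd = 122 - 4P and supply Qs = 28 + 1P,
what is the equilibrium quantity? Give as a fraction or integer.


First find equilibrium price:
122 - 4P = 28 + 1P
P* = 94/5 = 94/5
Then substitute into demand:
Q* = 122 - 4 * 94/5 = 234/5

234/5


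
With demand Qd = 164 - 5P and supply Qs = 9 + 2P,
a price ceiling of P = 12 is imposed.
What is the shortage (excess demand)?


At P = 12:
Qd = 164 - 5*12 = 104
Qs = 9 + 2*12 = 33
Shortage = Qd - Qs = 104 - 33 = 71

71


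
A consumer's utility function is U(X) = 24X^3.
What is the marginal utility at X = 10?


MU = dU/dX = 24*3*X^(3-1)
MU = 72*X^2
At X = 10:
MU = 72 * 10^2
MU = 72 * 100 = 7200

7200


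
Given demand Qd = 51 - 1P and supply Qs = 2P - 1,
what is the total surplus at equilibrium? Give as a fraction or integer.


Find equilibrium: 51 - 1P = 2P - 1
51 + 1 = 3P
P* = 52/3 = 52/3
Q* = 2*52/3 - 1 = 101/3
Inverse demand: P = 51 - Q/1, so P_max = 51
Inverse supply: P = 1/2 + Q/2, so P_min = 1/2
CS = (1/2) * 101/3 * (51 - 52/3) = 10201/18
PS = (1/2) * 101/3 * (52/3 - 1/2) = 10201/36
TS = CS + PS = 10201/18 + 10201/36 = 10201/12

10201/12


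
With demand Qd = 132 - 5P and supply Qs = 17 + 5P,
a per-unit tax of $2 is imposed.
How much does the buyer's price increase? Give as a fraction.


With a per-unit tax, the buyer's price increase depends on relative slopes.
Supply slope: d = 5, Demand slope: b = 5
Buyer's price increase = d * tax / (b + d)
= 5 * 2 / (5 + 5)
= 10 / 10 = 1

1


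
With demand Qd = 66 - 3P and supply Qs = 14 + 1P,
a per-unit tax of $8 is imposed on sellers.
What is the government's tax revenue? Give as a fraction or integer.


With tax on sellers, new supply: Qs' = 14 + 1(P - 8)
= 6 + 1P
New equilibrium quantity:
Q_new = 21
Tax revenue = tax * Q_new = 8 * 21 = 168

168


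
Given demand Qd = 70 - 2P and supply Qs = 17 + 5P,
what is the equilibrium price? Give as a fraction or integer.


At equilibrium, Qd = Qs.
70 - 2P = 17 + 5P
70 - 17 = 2P + 5P
53 = 7P
P* = 53/7 = 53/7

53/7


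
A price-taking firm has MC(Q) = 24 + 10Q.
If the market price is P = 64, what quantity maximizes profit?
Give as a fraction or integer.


In perfect competition, profit is maximized where P = MC.
64 = 24 + 10Q
40 = 10Q
Q* = 40/10 = 4

4


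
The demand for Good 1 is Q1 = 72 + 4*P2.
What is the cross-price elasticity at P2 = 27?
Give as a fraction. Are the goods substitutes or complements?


dQ1/dP2 = 4
At P2 = 27: Q1 = 72 + 4*27 = 180
Exy = (dQ1/dP2)(P2/Q1) = 4 * 27 / 180 = 3/5
Since Exy > 0, the goods are substitutes.

3/5 (substitutes)


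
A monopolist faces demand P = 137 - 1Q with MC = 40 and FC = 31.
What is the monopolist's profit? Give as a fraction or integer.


MR = MC: 137 - 2Q = 40
Q* = 97/2
P* = 137 - 1*97/2 = 177/2
Profit = (P* - MC)*Q* - FC
= (177/2 - 40)*97/2 - 31
= 97/2*97/2 - 31
= 9409/4 - 31 = 9285/4

9285/4


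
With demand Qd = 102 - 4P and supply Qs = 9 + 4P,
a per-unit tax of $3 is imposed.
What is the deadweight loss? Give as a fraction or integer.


Pre-tax equilibrium quantity: Q* = 111/2
Post-tax equilibrium quantity: Q_tax = 99/2
Reduction in quantity: Q* - Q_tax = 6
DWL = (1/2) * tax * (Q* - Q_tax)
DWL = (1/2) * 3 * 6 = 9

9


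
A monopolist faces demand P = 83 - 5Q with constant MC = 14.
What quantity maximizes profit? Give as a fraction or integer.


TR = P*Q = (83 - 5Q)Q = 83Q - 5Q^2
MR = dTR/dQ = 83 - 10Q
Set MR = MC:
83 - 10Q = 14
69 = 10Q
Q* = 69/10 = 69/10

69/10


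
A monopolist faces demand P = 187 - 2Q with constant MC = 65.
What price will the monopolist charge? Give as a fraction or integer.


MR = 187 - 4Q
Set MR = MC: 187 - 4Q = 65
Q* = 61/2
Substitute into demand:
P* = 187 - 2*61/2 = 126

126


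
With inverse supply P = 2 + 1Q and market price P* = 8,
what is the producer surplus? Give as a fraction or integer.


Minimum supply price (at Q=0): P_min = 2
Quantity supplied at P* = 8:
Q* = (8 - 2)/1 = 6
PS = (1/2) * Q* * (P* - P_min)
PS = (1/2) * 6 * (8 - 2)
PS = (1/2) * 6 * 6 = 18

18


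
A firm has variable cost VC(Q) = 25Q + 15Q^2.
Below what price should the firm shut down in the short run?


AVC(Q) = VC(Q)/Q = 25 + 15Q
AVC is increasing in Q, so minimum AVC is at Q -> 0+.
Min AVC = 25
The firm should shut down if P < 25.

25


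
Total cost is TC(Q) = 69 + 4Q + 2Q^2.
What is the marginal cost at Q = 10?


MC = dTC/dQ = 4 + 2*2*Q
At Q = 10:
MC = 4 + 4*10
MC = 4 + 40 = 44

44


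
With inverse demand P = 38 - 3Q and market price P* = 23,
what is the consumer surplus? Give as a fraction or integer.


Maximum willingness to pay (at Q=0): P_max = 38
Quantity demanded at P* = 23:
Q* = (38 - 23)/3 = 5
CS = (1/2) * Q* * (P_max - P*)
CS = (1/2) * 5 * (38 - 23)
CS = (1/2) * 5 * 15 = 75/2

75/2


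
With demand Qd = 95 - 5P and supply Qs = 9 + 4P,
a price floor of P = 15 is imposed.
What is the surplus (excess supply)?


At P = 15:
Qd = 95 - 5*15 = 20
Qs = 9 + 4*15 = 69
Surplus = Qs - Qd = 69 - 20 = 49

49


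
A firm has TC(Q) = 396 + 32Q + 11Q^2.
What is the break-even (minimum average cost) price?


AC(Q) = 396/Q + 32 + 11Q
To minimize: dAC/dQ = -396/Q^2 + 11 = 0
Q^2 = 396/11 = 36
Q* = 6
Min AC = 396/6 + 32 + 11*6
Min AC = 66 + 32 + 66 = 164

164


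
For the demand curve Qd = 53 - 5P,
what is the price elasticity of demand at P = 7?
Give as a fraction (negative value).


dQ/dP = -5
At P = 7: Q = 53 - 5*7 = 18
E = (dQ/dP)(P/Q) = (-5)(7/18) = -35/18

-35/18


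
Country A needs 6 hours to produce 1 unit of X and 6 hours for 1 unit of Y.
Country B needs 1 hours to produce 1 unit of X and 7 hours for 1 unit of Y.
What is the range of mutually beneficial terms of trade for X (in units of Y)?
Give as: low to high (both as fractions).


Opportunity cost of X for Country A = hours_X / hours_Y = 6/6 = 1 units of Y
Opportunity cost of X for Country B = hours_X / hours_Y = 1/7 = 1/7 units of Y
Terms of trade must be between the two opportunity costs.
Range: 1/7 to 1

1/7 to 1


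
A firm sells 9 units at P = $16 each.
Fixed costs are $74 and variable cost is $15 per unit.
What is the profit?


Total Revenue = P * Q = 16 * 9 = $144
Total Cost = FC + VC*Q = 74 + 15*9 = $209
Profit = TR - TC = 144 - 209 = $-65

$-65


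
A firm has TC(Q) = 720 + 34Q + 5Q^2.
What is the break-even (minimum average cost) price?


AC(Q) = 720/Q + 34 + 5Q
To minimize: dAC/dQ = -720/Q^2 + 5 = 0
Q^2 = 720/5 = 144
Q* = 12
Min AC = 720/12 + 34 + 5*12
Min AC = 60 + 34 + 60 = 154

154


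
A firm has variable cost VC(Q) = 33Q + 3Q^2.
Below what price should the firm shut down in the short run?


AVC(Q) = VC(Q)/Q = 33 + 3Q
AVC is increasing in Q, so minimum AVC is at Q -> 0+.
Min AVC = 33
The firm should shut down if P < 33.

33


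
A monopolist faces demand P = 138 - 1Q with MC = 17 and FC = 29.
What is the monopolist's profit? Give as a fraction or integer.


MR = MC: 138 - 2Q = 17
Q* = 121/2
P* = 138 - 1*121/2 = 155/2
Profit = (P* - MC)*Q* - FC
= (155/2 - 17)*121/2 - 29
= 121/2*121/2 - 29
= 14641/4 - 29 = 14525/4

14525/4


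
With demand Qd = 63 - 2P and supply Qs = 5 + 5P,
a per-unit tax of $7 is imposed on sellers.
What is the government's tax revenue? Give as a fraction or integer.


With tax on sellers, new supply: Qs' = 5 + 5(P - 7)
= 5P - 30
New equilibrium quantity:
Q_new = 255/7
Tax revenue = tax * Q_new = 7 * 255/7 = 255

255


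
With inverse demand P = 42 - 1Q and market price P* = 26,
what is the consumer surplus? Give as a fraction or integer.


Maximum willingness to pay (at Q=0): P_max = 42
Quantity demanded at P* = 26:
Q* = (42 - 26)/1 = 16
CS = (1/2) * Q* * (P_max - P*)
CS = (1/2) * 16 * (42 - 26)
CS = (1/2) * 16 * 16 = 128

128


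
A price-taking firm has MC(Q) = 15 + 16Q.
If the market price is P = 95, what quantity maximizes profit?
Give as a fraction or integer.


In perfect competition, profit is maximized where P = MC.
95 = 15 + 16Q
80 = 16Q
Q* = 80/16 = 5

5


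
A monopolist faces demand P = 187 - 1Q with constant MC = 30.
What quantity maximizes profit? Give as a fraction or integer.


TR = P*Q = (187 - 1Q)Q = 187Q - 1Q^2
MR = dTR/dQ = 187 - 2Q
Set MR = MC:
187 - 2Q = 30
157 = 2Q
Q* = 157/2 = 157/2

157/2


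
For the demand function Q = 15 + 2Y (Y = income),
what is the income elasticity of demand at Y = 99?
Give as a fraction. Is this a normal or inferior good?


dQ/dY = 2
At Y = 99: Q = 15 + 2*99 = 213
Ey = (dQ/dY)(Y/Q) = 2 * 99 / 213 = 66/71
Since Ey > 0, this is a normal good.

66/71 (normal good)


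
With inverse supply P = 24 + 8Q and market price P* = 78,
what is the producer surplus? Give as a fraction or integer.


Minimum supply price (at Q=0): P_min = 24
Quantity supplied at P* = 78:
Q* = (78 - 24)/8 = 27/4
PS = (1/2) * Q* * (P* - P_min)
PS = (1/2) * 27/4 * (78 - 24)
PS = (1/2) * 27/4 * 54 = 729/4

729/4


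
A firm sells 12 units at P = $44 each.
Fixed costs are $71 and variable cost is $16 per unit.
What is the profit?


Total Revenue = P * Q = 44 * 12 = $528
Total Cost = FC + VC*Q = 71 + 16*12 = $263
Profit = TR - TC = 528 - 263 = $265

$265


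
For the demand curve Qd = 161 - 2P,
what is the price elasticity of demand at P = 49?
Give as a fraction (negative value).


dQ/dP = -2
At P = 49: Q = 161 - 2*49 = 63
E = (dQ/dP)(P/Q) = (-2)(49/63) = -14/9

-14/9


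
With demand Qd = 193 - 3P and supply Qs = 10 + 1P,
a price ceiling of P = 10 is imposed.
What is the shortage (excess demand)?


At P = 10:
Qd = 193 - 3*10 = 163
Qs = 10 + 1*10 = 20
Shortage = Qd - Qs = 163 - 20 = 143

143


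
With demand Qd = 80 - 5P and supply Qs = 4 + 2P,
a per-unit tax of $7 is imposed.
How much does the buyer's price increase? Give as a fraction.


With a per-unit tax, the buyer's price increase depends on relative slopes.
Supply slope: d = 2, Demand slope: b = 5
Buyer's price increase = d * tax / (b + d)
= 2 * 7 / (5 + 2)
= 14 / 7 = 2

2


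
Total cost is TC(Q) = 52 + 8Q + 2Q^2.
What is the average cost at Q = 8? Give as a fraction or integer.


TC(8) = 52 + 8*8 + 2*8^2
TC(8) = 52 + 64 + 128 = 244
AC = TC/Q = 244/8 = 61/2

61/2


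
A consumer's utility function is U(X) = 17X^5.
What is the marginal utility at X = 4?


MU = dU/dX = 17*5*X^(5-1)
MU = 85*X^4
At X = 4:
MU = 85 * 4^4
MU = 85 * 256 = 21760

21760


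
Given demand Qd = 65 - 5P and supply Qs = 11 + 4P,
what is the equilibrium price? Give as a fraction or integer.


At equilibrium, Qd = Qs.
65 - 5P = 11 + 4P
65 - 11 = 5P + 4P
54 = 9P
P* = 54/9 = 6

6


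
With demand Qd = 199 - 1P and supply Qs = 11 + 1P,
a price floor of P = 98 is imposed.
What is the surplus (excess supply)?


At P = 98:
Qd = 199 - 1*98 = 101
Qs = 11 + 1*98 = 109
Surplus = Qs - Qd = 109 - 101 = 8

8


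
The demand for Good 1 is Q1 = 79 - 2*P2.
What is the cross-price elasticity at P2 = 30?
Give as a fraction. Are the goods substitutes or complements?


dQ1/dP2 = -2
At P2 = 30: Q1 = 79 - 2*30 = 19
Exy = (dQ1/dP2)(P2/Q1) = -2 * 30 / 19 = -60/19
Since Exy < 0, the goods are complements.

-60/19 (complements)


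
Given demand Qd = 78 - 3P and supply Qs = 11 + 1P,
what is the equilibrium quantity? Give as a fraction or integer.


First find equilibrium price:
78 - 3P = 11 + 1P
P* = 67/4 = 67/4
Then substitute into demand:
Q* = 78 - 3 * 67/4 = 111/4

111/4


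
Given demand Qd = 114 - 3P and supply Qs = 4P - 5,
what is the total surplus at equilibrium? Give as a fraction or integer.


Find equilibrium: 114 - 3P = 4P - 5
114 + 5 = 7P
P* = 119/7 = 17
Q* = 4*17 - 5 = 63
Inverse demand: P = 38 - Q/3, so P_max = 38
Inverse supply: P = 5/4 + Q/4, so P_min = 5/4
CS = (1/2) * 63 * (38 - 17) = 1323/2
PS = (1/2) * 63 * (17 - 5/4) = 3969/8
TS = CS + PS = 1323/2 + 3969/8 = 9261/8

9261/8


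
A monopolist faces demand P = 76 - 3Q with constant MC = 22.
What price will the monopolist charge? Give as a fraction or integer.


MR = 76 - 6Q
Set MR = MC: 76 - 6Q = 22
Q* = 9
Substitute into demand:
P* = 76 - 3*9 = 49

49


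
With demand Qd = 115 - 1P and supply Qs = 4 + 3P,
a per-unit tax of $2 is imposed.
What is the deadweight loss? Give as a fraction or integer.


Pre-tax equilibrium quantity: Q* = 349/4
Post-tax equilibrium quantity: Q_tax = 343/4
Reduction in quantity: Q* - Q_tax = 3/2
DWL = (1/2) * tax * (Q* - Q_tax)
DWL = (1/2) * 2 * 3/2 = 3/2

3/2


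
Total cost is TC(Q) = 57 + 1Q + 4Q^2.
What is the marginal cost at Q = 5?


MC = dTC/dQ = 1 + 2*4*Q
At Q = 5:
MC = 1 + 8*5
MC = 1 + 40 = 41

41


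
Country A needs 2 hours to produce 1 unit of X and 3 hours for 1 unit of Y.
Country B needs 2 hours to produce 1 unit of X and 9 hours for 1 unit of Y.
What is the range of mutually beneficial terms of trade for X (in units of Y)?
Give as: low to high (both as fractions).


Opportunity cost of X for Country A = hours_X / hours_Y = 2/3 = 2/3 units of Y
Opportunity cost of X for Country B = hours_X / hours_Y = 2/9 = 2/9 units of Y
Terms of trade must be between the two opportunity costs.
Range: 2/9 to 2/3

2/9 to 2/3


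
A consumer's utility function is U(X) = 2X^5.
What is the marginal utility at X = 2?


MU = dU/dX = 2*5*X^(5-1)
MU = 10*X^4
At X = 2:
MU = 10 * 2^4
MU = 10 * 16 = 160

160


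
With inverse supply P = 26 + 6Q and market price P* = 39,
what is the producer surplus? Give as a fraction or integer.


Minimum supply price (at Q=0): P_min = 26
Quantity supplied at P* = 39:
Q* = (39 - 26)/6 = 13/6
PS = (1/2) * Q* * (P* - P_min)
PS = (1/2) * 13/6 * (39 - 26)
PS = (1/2) * 13/6 * 13 = 169/12

169/12


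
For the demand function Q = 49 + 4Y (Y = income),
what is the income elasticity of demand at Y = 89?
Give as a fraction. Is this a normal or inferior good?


dQ/dY = 4
At Y = 89: Q = 49 + 4*89 = 405
Ey = (dQ/dY)(Y/Q) = 4 * 89 / 405 = 356/405
Since Ey > 0, this is a normal good.

356/405 (normal good)


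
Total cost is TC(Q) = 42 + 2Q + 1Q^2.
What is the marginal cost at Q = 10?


MC = dTC/dQ = 2 + 2*1*Q
At Q = 10:
MC = 2 + 2*10
MC = 2 + 20 = 22

22


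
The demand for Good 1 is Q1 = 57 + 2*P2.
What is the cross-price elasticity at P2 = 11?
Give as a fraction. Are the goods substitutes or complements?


dQ1/dP2 = 2
At P2 = 11: Q1 = 57 + 2*11 = 79
Exy = (dQ1/dP2)(P2/Q1) = 2 * 11 / 79 = 22/79
Since Exy > 0, the goods are substitutes.

22/79 (substitutes)


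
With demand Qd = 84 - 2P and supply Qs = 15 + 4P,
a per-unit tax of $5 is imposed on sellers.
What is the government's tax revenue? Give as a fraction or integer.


With tax on sellers, new supply: Qs' = 15 + 4(P - 5)
= 4P - 5
New equilibrium quantity:
Q_new = 163/3
Tax revenue = tax * Q_new = 5 * 163/3 = 815/3

815/3


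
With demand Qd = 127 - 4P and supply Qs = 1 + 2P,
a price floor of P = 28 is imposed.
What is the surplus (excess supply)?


At P = 28:
Qd = 127 - 4*28 = 15
Qs = 1 + 2*28 = 57
Surplus = Qs - Qd = 57 - 15 = 42

42


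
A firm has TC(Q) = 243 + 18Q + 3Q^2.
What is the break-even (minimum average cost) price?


AC(Q) = 243/Q + 18 + 3Q
To minimize: dAC/dQ = -243/Q^2 + 3 = 0
Q^2 = 243/3 = 81
Q* = 9
Min AC = 243/9 + 18 + 3*9
Min AC = 27 + 18 + 27 = 72

72


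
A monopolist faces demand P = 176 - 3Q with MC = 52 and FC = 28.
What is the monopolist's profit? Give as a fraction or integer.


MR = MC: 176 - 6Q = 52
Q* = 62/3
P* = 176 - 3*62/3 = 114
Profit = (P* - MC)*Q* - FC
= (114 - 52)*62/3 - 28
= 62*62/3 - 28
= 3844/3 - 28 = 3760/3

3760/3


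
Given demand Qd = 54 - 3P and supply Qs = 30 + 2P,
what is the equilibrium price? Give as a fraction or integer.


At equilibrium, Qd = Qs.
54 - 3P = 30 + 2P
54 - 30 = 3P + 2P
24 = 5P
P* = 24/5 = 24/5

24/5


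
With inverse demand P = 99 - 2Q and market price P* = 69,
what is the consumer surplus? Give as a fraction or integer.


Maximum willingness to pay (at Q=0): P_max = 99
Quantity demanded at P* = 69:
Q* = (99 - 69)/2 = 15
CS = (1/2) * Q* * (P_max - P*)
CS = (1/2) * 15 * (99 - 69)
CS = (1/2) * 15 * 30 = 225

225


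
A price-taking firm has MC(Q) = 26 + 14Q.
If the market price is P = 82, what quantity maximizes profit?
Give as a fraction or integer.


In perfect competition, profit is maximized where P = MC.
82 = 26 + 14Q
56 = 14Q
Q* = 56/14 = 4

4


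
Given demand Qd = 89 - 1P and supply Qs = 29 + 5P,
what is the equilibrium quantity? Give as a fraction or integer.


First find equilibrium price:
89 - 1P = 29 + 5P
P* = 60/6 = 10
Then substitute into demand:
Q* = 89 - 1 * 10 = 79

79


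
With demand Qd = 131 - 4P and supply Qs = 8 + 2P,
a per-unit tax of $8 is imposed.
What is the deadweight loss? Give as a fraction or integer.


Pre-tax equilibrium quantity: Q* = 49
Post-tax equilibrium quantity: Q_tax = 115/3
Reduction in quantity: Q* - Q_tax = 32/3
DWL = (1/2) * tax * (Q* - Q_tax)
DWL = (1/2) * 8 * 32/3 = 128/3

128/3


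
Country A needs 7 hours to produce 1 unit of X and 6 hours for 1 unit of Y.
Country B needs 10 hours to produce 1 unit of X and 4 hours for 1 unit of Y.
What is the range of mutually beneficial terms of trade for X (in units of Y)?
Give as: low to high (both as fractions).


Opportunity cost of X for Country A = hours_X / hours_Y = 7/6 = 7/6 units of Y
Opportunity cost of X for Country B = hours_X / hours_Y = 10/4 = 5/2 units of Y
Terms of trade must be between the two opportunity costs.
Range: 7/6 to 5/2

7/6 to 5/2


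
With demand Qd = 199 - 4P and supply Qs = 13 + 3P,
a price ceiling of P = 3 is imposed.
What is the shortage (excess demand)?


At P = 3:
Qd = 199 - 4*3 = 187
Qs = 13 + 3*3 = 22
Shortage = Qd - Qs = 187 - 22 = 165

165


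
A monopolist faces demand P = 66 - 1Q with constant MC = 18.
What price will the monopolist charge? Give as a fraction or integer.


MR = 66 - 2Q
Set MR = MC: 66 - 2Q = 18
Q* = 24
Substitute into demand:
P* = 66 - 1*24 = 42

42


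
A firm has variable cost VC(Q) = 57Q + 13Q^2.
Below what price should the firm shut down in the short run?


AVC(Q) = VC(Q)/Q = 57 + 13Q
AVC is increasing in Q, so minimum AVC is at Q -> 0+.
Min AVC = 57
The firm should shut down if P < 57.

57


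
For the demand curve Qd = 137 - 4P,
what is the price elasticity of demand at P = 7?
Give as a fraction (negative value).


dQ/dP = -4
At P = 7: Q = 137 - 4*7 = 109
E = (dQ/dP)(P/Q) = (-4)(7/109) = -28/109

-28/109


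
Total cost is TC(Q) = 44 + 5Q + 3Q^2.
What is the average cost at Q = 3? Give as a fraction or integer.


TC(3) = 44 + 5*3 + 3*3^2
TC(3) = 44 + 15 + 27 = 86
AC = TC/Q = 86/3 = 86/3

86/3


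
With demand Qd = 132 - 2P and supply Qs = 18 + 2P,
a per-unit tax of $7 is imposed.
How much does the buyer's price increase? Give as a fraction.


With a per-unit tax, the buyer's price increase depends on relative slopes.
Supply slope: d = 2, Demand slope: b = 2
Buyer's price increase = d * tax / (b + d)
= 2 * 7 / (2 + 2)
= 14 / 4 = 7/2

7/2


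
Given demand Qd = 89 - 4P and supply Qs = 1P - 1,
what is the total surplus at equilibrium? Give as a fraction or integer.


Find equilibrium: 89 - 4P = 1P - 1
89 + 1 = 5P
P* = 90/5 = 18
Q* = 1*18 - 1 = 17
Inverse demand: P = 89/4 - Q/4, so P_max = 89/4
Inverse supply: P = 1 + Q/1, so P_min = 1
CS = (1/2) * 17 * (89/4 - 18) = 289/8
PS = (1/2) * 17 * (18 - 1) = 289/2
TS = CS + PS = 289/8 + 289/2 = 1445/8

1445/8


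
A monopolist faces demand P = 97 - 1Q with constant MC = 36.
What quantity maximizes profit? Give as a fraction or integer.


TR = P*Q = (97 - 1Q)Q = 97Q - 1Q^2
MR = dTR/dQ = 97 - 2Q
Set MR = MC:
97 - 2Q = 36
61 = 2Q
Q* = 61/2 = 61/2

61/2


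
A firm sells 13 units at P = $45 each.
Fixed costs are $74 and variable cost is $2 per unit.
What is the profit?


Total Revenue = P * Q = 45 * 13 = $585
Total Cost = FC + VC*Q = 74 + 2*13 = $100
Profit = TR - TC = 585 - 100 = $485

$485


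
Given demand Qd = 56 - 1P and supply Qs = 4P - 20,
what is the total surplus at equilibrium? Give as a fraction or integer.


Find equilibrium: 56 - 1P = 4P - 20
56 + 20 = 5P
P* = 76/5 = 76/5
Q* = 4*76/5 - 20 = 204/5
Inverse demand: P = 56 - Q/1, so P_max = 56
Inverse supply: P = 5 + Q/4, so P_min = 5
CS = (1/2) * 204/5 * (56 - 76/5) = 20808/25
PS = (1/2) * 204/5 * (76/5 - 5) = 5202/25
TS = CS + PS = 20808/25 + 5202/25 = 5202/5

5202/5


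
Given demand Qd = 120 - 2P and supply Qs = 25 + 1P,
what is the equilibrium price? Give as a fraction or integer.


At equilibrium, Qd = Qs.
120 - 2P = 25 + 1P
120 - 25 = 2P + 1P
95 = 3P
P* = 95/3 = 95/3

95/3


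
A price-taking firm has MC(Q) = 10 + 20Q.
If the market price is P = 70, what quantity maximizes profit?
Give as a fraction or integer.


In perfect competition, profit is maximized where P = MC.
70 = 10 + 20Q
60 = 20Q
Q* = 60/20 = 3

3


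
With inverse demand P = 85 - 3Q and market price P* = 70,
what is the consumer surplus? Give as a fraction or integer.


Maximum willingness to pay (at Q=0): P_max = 85
Quantity demanded at P* = 70:
Q* = (85 - 70)/3 = 5
CS = (1/2) * Q* * (P_max - P*)
CS = (1/2) * 5 * (85 - 70)
CS = (1/2) * 5 * 15 = 75/2

75/2


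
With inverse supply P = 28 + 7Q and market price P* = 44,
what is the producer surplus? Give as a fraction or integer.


Minimum supply price (at Q=0): P_min = 28
Quantity supplied at P* = 44:
Q* = (44 - 28)/7 = 16/7
PS = (1/2) * Q* * (P* - P_min)
PS = (1/2) * 16/7 * (44 - 28)
PS = (1/2) * 16/7 * 16 = 128/7

128/7


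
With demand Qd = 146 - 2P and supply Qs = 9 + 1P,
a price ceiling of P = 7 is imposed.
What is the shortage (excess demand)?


At P = 7:
Qd = 146 - 2*7 = 132
Qs = 9 + 1*7 = 16
Shortage = Qd - Qs = 132 - 16 = 116

116


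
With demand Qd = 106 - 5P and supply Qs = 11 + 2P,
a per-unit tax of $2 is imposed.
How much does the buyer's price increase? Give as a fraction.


With a per-unit tax, the buyer's price increase depends on relative slopes.
Supply slope: d = 2, Demand slope: b = 5
Buyer's price increase = d * tax / (b + d)
= 2 * 2 / (5 + 2)
= 4 / 7 = 4/7

4/7


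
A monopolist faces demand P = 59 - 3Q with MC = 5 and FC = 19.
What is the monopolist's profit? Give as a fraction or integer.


MR = MC: 59 - 6Q = 5
Q* = 9
P* = 59 - 3*9 = 32
Profit = (P* - MC)*Q* - FC
= (32 - 5)*9 - 19
= 27*9 - 19
= 243 - 19 = 224

224


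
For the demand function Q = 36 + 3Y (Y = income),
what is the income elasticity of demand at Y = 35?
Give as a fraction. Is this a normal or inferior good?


dQ/dY = 3
At Y = 35: Q = 36 + 3*35 = 141
Ey = (dQ/dY)(Y/Q) = 3 * 35 / 141 = 35/47
Since Ey > 0, this is a normal good.

35/47 (normal good)


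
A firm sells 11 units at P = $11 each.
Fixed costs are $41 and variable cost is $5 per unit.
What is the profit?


Total Revenue = P * Q = 11 * 11 = $121
Total Cost = FC + VC*Q = 41 + 5*11 = $96
Profit = TR - TC = 121 - 96 = $25

$25


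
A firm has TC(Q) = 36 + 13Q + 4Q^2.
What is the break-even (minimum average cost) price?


AC(Q) = 36/Q + 13 + 4Q
To minimize: dAC/dQ = -36/Q^2 + 4 = 0
Q^2 = 36/4 = 9
Q* = 3
Min AC = 36/3 + 13 + 4*3
Min AC = 12 + 13 + 12 = 37

37


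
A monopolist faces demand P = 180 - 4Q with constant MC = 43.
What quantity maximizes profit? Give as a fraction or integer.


TR = P*Q = (180 - 4Q)Q = 180Q - 4Q^2
MR = dTR/dQ = 180 - 8Q
Set MR = MC:
180 - 8Q = 43
137 = 8Q
Q* = 137/8 = 137/8

137/8


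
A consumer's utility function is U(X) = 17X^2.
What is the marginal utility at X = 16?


MU = dU/dX = 17*2*X^(2-1)
MU = 34*X^1
At X = 16:
MU = 34 * 16^1
MU = 34 * 16 = 544

544


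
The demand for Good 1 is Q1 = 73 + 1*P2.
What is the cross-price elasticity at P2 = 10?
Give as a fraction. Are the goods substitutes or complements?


dQ1/dP2 = 1
At P2 = 10: Q1 = 73 + 1*10 = 83
Exy = (dQ1/dP2)(P2/Q1) = 1 * 10 / 83 = 10/83
Since Exy > 0, the goods are substitutes.

10/83 (substitutes)


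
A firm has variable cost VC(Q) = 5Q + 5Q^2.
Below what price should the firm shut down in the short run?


AVC(Q) = VC(Q)/Q = 5 + 5Q
AVC is increasing in Q, so minimum AVC is at Q -> 0+.
Min AVC = 5
The firm should shut down if P < 5.

5


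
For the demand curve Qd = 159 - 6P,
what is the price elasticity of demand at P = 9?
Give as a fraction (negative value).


dQ/dP = -6
At P = 9: Q = 159 - 6*9 = 105
E = (dQ/dP)(P/Q) = (-6)(9/105) = -18/35

-18/35


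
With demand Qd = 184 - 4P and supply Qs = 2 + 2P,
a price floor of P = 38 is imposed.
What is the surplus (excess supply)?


At P = 38:
Qd = 184 - 4*38 = 32
Qs = 2 + 2*38 = 78
Surplus = Qs - Qd = 78 - 32 = 46

46


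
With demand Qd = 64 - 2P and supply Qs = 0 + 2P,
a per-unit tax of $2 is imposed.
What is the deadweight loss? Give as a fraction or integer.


Pre-tax equilibrium quantity: Q* = 32
Post-tax equilibrium quantity: Q_tax = 30
Reduction in quantity: Q* - Q_tax = 2
DWL = (1/2) * tax * (Q* - Q_tax)
DWL = (1/2) * 2 * 2 = 2

2


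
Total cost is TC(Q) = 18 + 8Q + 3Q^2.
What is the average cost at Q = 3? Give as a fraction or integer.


TC(3) = 18 + 8*3 + 3*3^2
TC(3) = 18 + 24 + 27 = 69
AC = TC/Q = 69/3 = 23

23


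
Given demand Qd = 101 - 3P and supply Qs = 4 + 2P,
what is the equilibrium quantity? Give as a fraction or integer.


First find equilibrium price:
101 - 3P = 4 + 2P
P* = 97/5 = 97/5
Then substitute into demand:
Q* = 101 - 3 * 97/5 = 214/5

214/5


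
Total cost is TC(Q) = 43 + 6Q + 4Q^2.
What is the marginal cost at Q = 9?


MC = dTC/dQ = 6 + 2*4*Q
At Q = 9:
MC = 6 + 8*9
MC = 6 + 72 = 78

78


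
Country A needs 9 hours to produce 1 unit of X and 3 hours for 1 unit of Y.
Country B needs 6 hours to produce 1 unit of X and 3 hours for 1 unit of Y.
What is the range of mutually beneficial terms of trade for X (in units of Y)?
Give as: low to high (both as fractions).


Opportunity cost of X for Country A = hours_X / hours_Y = 9/3 = 3 units of Y
Opportunity cost of X for Country B = hours_X / hours_Y = 6/3 = 2 units of Y
Terms of trade must be between the two opportunity costs.
Range: 2 to 3

2 to 3


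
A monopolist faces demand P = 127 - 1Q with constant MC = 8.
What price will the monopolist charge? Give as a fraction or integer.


MR = 127 - 2Q
Set MR = MC: 127 - 2Q = 8
Q* = 119/2
Substitute into demand:
P* = 127 - 1*119/2 = 135/2

135/2


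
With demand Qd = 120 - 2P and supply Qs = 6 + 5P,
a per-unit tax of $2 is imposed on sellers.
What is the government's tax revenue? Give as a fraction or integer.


With tax on sellers, new supply: Qs' = 6 + 5(P - 2)
= 5P - 4
New equilibrium quantity:
Q_new = 592/7
Tax revenue = tax * Q_new = 2 * 592/7 = 1184/7

1184/7


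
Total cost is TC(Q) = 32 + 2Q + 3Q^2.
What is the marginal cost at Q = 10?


MC = dTC/dQ = 2 + 2*3*Q
At Q = 10:
MC = 2 + 6*10
MC = 2 + 60 = 62

62


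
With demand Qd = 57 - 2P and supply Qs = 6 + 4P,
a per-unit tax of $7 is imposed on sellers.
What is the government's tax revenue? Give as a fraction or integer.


With tax on sellers, new supply: Qs' = 6 + 4(P - 7)
= 4P - 22
New equilibrium quantity:
Q_new = 92/3
Tax revenue = tax * Q_new = 7 * 92/3 = 644/3

644/3


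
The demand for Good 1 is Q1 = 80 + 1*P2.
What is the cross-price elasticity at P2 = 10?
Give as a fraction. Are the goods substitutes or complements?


dQ1/dP2 = 1
At P2 = 10: Q1 = 80 + 1*10 = 90
Exy = (dQ1/dP2)(P2/Q1) = 1 * 10 / 90 = 1/9
Since Exy > 0, the goods are substitutes.

1/9 (substitutes)


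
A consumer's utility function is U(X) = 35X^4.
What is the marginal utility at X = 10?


MU = dU/dX = 35*4*X^(4-1)
MU = 140*X^3
At X = 10:
MU = 140 * 10^3
MU = 140 * 1000 = 140000

140000


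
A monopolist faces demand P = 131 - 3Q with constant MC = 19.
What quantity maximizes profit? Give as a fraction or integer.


TR = P*Q = (131 - 3Q)Q = 131Q - 3Q^2
MR = dTR/dQ = 131 - 6Q
Set MR = MC:
131 - 6Q = 19
112 = 6Q
Q* = 112/6 = 56/3

56/3


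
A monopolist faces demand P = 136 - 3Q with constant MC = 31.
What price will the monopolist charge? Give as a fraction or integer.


MR = 136 - 6Q
Set MR = MC: 136 - 6Q = 31
Q* = 35/2
Substitute into demand:
P* = 136 - 3*35/2 = 167/2

167/2


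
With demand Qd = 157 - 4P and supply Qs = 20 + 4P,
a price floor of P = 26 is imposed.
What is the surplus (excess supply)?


At P = 26:
Qd = 157 - 4*26 = 53
Qs = 20 + 4*26 = 124
Surplus = Qs - Qd = 124 - 53 = 71

71


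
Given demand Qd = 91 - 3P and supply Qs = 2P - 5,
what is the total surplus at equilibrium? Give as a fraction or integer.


Find equilibrium: 91 - 3P = 2P - 5
91 + 5 = 5P
P* = 96/5 = 96/5
Q* = 2*96/5 - 5 = 167/5
Inverse demand: P = 91/3 - Q/3, so P_max = 91/3
Inverse supply: P = 5/2 + Q/2, so P_min = 5/2
CS = (1/2) * 167/5 * (91/3 - 96/5) = 27889/150
PS = (1/2) * 167/5 * (96/5 - 5/2) = 27889/100
TS = CS + PS = 27889/150 + 27889/100 = 27889/60

27889/60


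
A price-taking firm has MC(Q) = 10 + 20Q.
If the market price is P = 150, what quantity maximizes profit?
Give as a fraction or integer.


In perfect competition, profit is maximized where P = MC.
150 = 10 + 20Q
140 = 20Q
Q* = 140/20 = 7

7
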